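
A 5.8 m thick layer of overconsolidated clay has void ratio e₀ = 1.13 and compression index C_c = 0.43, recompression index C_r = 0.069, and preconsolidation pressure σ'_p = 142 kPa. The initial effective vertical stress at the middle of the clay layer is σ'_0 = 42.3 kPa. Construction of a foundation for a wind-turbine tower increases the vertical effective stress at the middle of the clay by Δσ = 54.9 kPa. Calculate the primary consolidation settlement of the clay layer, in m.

S_c ≈ 0.0679 m

Final effective stress: σ'_f = 42.3 + 54.9 = 97.2 kPa.
σ'_f = 97.2 ≤ σ'_p = 142 kPa, so the clay remains overconsolidated and only the recompression index applies:
S_c = C_r·H/(1+e₀)·log₁₀(σ'_f/σ'_0) = 0.069×5.8/2.13×log₁₀(97.2/42.3)
    = 0.18789 × 0.36133 = 0.06789 m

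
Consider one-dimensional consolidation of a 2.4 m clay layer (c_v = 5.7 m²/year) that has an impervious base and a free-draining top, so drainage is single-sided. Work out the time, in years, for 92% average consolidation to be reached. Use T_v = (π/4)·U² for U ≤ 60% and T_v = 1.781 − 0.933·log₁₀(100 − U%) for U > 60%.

Drainage path length: H_d = H = 2.4 m (single drainage).
U > 60%: T_v = 1.781 − 0.933·log₁₀(100 − 92) = 0.93842.
t = T_v·H_d²/c_v = 0.93842×2.4²/5.7 = 0.9483 years.

t ≈ 0.948 years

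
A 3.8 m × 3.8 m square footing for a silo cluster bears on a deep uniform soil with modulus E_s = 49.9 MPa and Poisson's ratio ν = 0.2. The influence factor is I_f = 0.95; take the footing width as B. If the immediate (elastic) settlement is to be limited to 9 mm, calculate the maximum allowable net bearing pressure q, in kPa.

q ≈ 130 kPa

E_s = 49.9 MPa = 49900 kPa.
S_e = q·B·(1−ν²)/E_s · I_f  ⇒  q = S_e·E_s / (B·(1−ν²)·I_f).
q = 0.009 × 49900 / (3.8 × 0.96 × 0.95) = 129.6 kPa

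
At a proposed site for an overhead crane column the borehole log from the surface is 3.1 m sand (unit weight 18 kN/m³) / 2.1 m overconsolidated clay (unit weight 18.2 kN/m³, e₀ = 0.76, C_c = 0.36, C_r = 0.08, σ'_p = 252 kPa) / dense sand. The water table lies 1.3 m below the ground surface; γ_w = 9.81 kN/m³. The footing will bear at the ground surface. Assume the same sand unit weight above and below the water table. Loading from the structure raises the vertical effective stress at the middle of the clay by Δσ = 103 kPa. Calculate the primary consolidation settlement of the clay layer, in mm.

Mid-depth of clay below the ground surface: z = 3.1 + 2.1/2 = 4.15 m.
Total vertical stress at mid-clay: σ_v = 18×3.1 + 18.2×1.05 = 74.91 kPa.
Pore pressure: u = 9.81×(4.15 − 1.3) = 27.959 kPa.
Initial effective stress: σ'_0 = σ_v − u = 74.91 − 27.959 = 46.951 kPa.
Final effective stress: σ'_f = 46.951 + 103 = 149.95 kPa.
σ'_f = 149.95 ≤ σ'_p = 252 kPa, so the clay remains overconsolidated and only the recompression index applies:
S_c = C_r·H/(1+e₀)·log₁₀(σ'_f/σ'_0) = 0.08×2.1/1.76×log₁₀(149.95/46.951)
    = 0.095456 × 0.5043 = 0.04814 m

S_c ≈ 48.1 mm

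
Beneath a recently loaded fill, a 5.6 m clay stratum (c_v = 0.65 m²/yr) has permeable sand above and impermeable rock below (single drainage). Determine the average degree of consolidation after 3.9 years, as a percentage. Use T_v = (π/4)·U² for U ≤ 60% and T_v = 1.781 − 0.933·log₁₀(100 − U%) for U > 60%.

Drainage path length: H_d = H = 5.6 m (single drainage).
T_v = c_v·t/H_d² = 0.65×3.9/5.6² = 0.080835.
T_v = 0.080835 corresponds to the U ≤ 60% branch:
U = √(4T_v/π) = 0.3208

U ≈ 32.1 %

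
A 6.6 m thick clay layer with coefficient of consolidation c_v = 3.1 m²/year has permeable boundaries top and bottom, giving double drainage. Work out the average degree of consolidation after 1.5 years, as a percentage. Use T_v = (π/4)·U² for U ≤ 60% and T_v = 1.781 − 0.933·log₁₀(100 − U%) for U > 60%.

U ≈ 71.7 %

Drainage path length: H_d = H/2 = 3.3 m (double drainage).
T_v = c_v·t/H_d² = 3.1×1.5/3.3² = 0.427.
T_v = 0.427 corresponds to the U > 60% branch:
U = 1 − 10^((1.781 − T_v)/0.933)/100 = 0.7174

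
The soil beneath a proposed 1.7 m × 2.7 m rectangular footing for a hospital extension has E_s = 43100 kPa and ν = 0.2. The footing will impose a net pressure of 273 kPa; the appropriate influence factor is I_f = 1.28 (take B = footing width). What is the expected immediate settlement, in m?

Immediate (elastic) settlement: S_e = q·B·(1−ν²)/E_s · I_f.
S_e = 273 × 1.7 × (1 − 0.2²) / 43100 × 1.28
    = 273 × 1.7 × 0.96 / 43100 × 1.28
    = 0.01323 m

S_e ≈ 0.0132 m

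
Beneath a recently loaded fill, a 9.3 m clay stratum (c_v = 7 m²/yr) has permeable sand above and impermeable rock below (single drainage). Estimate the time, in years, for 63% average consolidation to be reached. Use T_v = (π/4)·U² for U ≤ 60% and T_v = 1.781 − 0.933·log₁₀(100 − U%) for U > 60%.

Drainage path length: H_d = H = 9.3 m (single drainage).
U > 60%: T_v = 1.781 − 0.933·log₁₀(100 − 63) = 0.31787.
t = T_v·H_d²/c_v = 0.31787×9.3²/7 = 3.928 years.

t ≈ 3.93 years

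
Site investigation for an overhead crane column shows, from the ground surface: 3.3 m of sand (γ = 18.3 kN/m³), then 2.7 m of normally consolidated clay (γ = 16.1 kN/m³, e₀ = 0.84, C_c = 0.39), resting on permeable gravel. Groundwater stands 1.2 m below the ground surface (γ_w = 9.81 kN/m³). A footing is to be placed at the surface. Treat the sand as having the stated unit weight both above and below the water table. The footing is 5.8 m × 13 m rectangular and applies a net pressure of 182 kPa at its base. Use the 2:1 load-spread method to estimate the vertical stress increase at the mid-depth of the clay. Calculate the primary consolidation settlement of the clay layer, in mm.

S_c ≈ 232 mm

Mid-depth of clay below the ground surface: z = 3.3 + 2.7/2 = 4.65 m.
Total vertical stress at mid-clay: σ_v = 18.3×3.3 + 16.1×1.35 = 82.125 kPa.
Pore pressure: u = 9.81×(4.65 − 1.2) = 33.845 kPa.
Initial effective stress: σ'_0 = σ_v − u = 82.125 − 33.845 = 48.28 kPa.
Stress increase at mid-clay by the 2:1 spreading method:
Δσ = qBL/((B+z)(L+z)) = 182×5.8×13/((5.8+4.65)(13+4.65)) = 74.402 kPa
Final effective stress: σ'_f = σ'_0 + Δσ = 48.28 + 74.402 = 122.68 kPa.
Normally consolidated clay, so the full stress increment lies on the virgin compression line:
S_c = C_c·H/(1+e₀)·log₁₀(σ'_f/σ'_0) = 0.39×2.7/(1+0.84)×log₁₀(122.68/48.28)
    = 0.57228 × 0.40501 = 0.2318 m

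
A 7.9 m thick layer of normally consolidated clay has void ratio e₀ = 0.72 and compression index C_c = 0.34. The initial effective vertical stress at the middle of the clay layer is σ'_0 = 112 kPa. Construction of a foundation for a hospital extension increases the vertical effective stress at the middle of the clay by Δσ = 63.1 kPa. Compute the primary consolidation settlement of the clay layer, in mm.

Final effective stress: σ'_f = σ'_0 + Δσ = 112 + 63.1 = 175.1 kPa.
Normally consolidated clay, so the full stress increment lies on the virgin compression line:
S_c = C_c·H/(1+e₀)·log₁₀(σ'_f/σ'_0) = 0.34×7.9/(1+0.72)×log₁₀(175.1/112)
    = 1.5616 × 0.19407 = 0.3031 m

S_c ≈ 303 mm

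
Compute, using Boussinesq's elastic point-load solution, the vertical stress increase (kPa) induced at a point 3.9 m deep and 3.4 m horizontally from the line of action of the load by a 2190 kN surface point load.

Boussinesq vertical stress below a point load on an elastic half-space:
Δσ_z = 3P/(2πz²) · [1 + (r/z)²]^(−5/2)
r/z = 3.4/3.9 = 0.87179; [1+(r/z)²]^(−5/2) = 0.24333.
Δσ_z = 3×2190/(2π×3.9²) × 0.24333 = 68.747 × 0.24333 = 16.73 kPa

Δσ_z ≈ 16.7 kPa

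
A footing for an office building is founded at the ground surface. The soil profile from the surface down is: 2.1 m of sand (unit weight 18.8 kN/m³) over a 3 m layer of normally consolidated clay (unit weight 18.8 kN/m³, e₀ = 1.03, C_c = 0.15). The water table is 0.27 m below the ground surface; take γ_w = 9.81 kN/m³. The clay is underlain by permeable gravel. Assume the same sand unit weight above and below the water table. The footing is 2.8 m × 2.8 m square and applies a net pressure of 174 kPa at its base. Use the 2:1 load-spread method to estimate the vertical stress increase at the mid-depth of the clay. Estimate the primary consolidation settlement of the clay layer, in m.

S_c ≈ 0.0644 m

Mid-depth of clay below the ground surface: z = 2.1 + 3/2 = 3.6 m.
Total vertical stress at mid-clay: σ_v = 18.8×2.1 + 18.8×1.5 = 67.68 kPa.
Pore pressure: u = 9.81×(3.6 − 0.27) = 32.667 kPa.
Initial effective stress: σ'_0 = σ_v − u = 67.68 − 32.667 = 35.013 kPa.
Stress increase at mid-clay by the 2:1 spreading method:
Δσ = qBL/((B+z)(L+z)) = 174×2.8×2.8/((2.8+3.6)(2.8+3.6)) = 33.305 kPa
Final effective stress: σ'_f = σ'_0 + Δσ = 35.013 + 33.305 = 68.318 kPa.
Normally consolidated clay, so the full stress increment lies on the virgin compression line:
S_c = C_c·H/(1+e₀)·log₁₀(σ'_f/σ'_0) = 0.15×3/(1+1.03)×log₁₀(68.318/35.013)
    = 0.22167 × 0.29031 = 0.06435 m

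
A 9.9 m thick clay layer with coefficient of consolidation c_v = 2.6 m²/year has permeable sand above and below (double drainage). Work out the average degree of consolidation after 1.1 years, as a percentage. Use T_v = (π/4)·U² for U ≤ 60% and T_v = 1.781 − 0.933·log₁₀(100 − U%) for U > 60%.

U ≈ 38.6 %

Drainage path length: H_d = H/2 = 4.95 m (double drainage).
T_v = c_v·t/H_d² = 2.6×1.1/4.95² = 0.11672.
T_v = 0.11672 corresponds to the U ≤ 60% branch:
U = √(4T_v/π) = 0.3855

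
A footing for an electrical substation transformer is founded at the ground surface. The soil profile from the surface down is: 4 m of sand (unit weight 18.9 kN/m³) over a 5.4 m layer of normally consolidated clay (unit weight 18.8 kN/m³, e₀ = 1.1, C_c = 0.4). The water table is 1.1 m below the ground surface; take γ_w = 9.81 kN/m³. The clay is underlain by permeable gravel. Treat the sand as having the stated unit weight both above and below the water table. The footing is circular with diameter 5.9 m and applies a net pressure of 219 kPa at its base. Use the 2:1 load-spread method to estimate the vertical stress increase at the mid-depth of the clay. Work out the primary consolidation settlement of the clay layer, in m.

S_c ≈ 0.23 m

Mid-depth of clay below the ground surface: z = 4 + 5.4/2 = 6.7 m.
Total vertical stress at mid-clay: σ_v = 18.9×4 + 18.8×2.7 = 126.36 kPa.
Pore pressure: u = 9.81×(6.7 − 1.1) = 54.936 kPa.
Initial effective stress: σ'_0 = σ_v − u = 126.36 − 54.936 = 71.424 kPa.
Stress increase at mid-clay by the 2:1 spreading method:
Δσ ≈ qD²/(D+z)² = 219×5.9²/(5.9+6.7)² = 48.018 kPa
Final effective stress: σ'_f = σ'_0 + Δσ = 71.424 + 48.018 = 119.44 kPa.
Normally consolidated clay, so the full stress increment lies on the virgin compression line:
S_c = C_c·H/(1+e₀)·log₁₀(σ'_f/σ'_0) = 0.4×5.4/(1+1.1)×log₁₀(119.44/71.424)
    = 1.0286 × 0.22331 = 0.2297 m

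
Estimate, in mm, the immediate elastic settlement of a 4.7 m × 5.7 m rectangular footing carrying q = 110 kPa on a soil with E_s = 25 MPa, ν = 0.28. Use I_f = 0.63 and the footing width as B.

Immediate (elastic) settlement: S_e = q·B·(1−ν²)/E_s · I_f.
E_s = 25 MPa = 25000 kPa.
S_e = 110 × 4.7 × (1 − 0.28²) / 25000 × 0.63
    = 110 × 4.7 × 0.9216 / 25000 × 0.63
    = 0.01201 m = 12.01 mm

S_e ≈ 12 mm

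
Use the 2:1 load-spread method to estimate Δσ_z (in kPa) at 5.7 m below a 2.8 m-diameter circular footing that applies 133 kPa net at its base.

Δσ_z ≈ 14.4 kPa

By the 2:1 method the load spreads at 1 horizontal : 2 vertical, so at depth z the loaded area has grown by z in each plan dimension:
Δσ ≈ qD²/(D+z)² = 133×2.8²/(2.8+5.7)² = 14.432 kPa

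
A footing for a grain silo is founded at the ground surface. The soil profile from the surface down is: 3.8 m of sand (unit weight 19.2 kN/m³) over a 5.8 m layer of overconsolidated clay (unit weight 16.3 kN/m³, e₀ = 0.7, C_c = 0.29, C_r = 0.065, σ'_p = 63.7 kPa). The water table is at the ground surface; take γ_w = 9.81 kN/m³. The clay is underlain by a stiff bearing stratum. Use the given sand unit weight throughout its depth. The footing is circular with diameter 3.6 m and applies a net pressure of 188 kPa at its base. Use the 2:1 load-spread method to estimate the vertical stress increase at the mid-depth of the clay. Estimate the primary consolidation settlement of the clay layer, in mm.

Mid-depth of clay below the ground surface: z = 3.8 + 5.8/2 = 6.7 m.
Total vertical stress at mid-clay: σ_v = 19.2×3.8 + 16.3×2.9 = 120.23 kPa.
Pore pressure: u = 9.81×(6.7 − 0) = 65.727 kPa.
Initial effective stress: σ'_0 = σ_v − u = 120.23 − 65.727 = 54.503 kPa.
Stress increase at mid-clay by the 2:1 spreading method:
Δσ ≈ qD²/(D+z)² = 188×3.6²/(3.6+6.7)² = 22.966 kPa
Final effective stress: σ'_f = 54.503 + 22.966 = 77.469 kPa.
σ'_f = 77.469 > σ'_p = 63.7 kPa, so the stress path crosses the preconsolidation pressure — recompression up to σ'_p, then virgin compression beyond:
S_c = H/(1+e₀)·[C_r·log₁₀(σ'_p/σ'_0) + C_c·log₁₀(σ'_f/σ'_p)]
    = 5.8/1.7 × [0.065×log₁₀(63.7/54.503) + 0.29×log₁₀(77.469/63.7)]
    = 3.4118 × [0.0044017 + 0.024647] = 0.09911 m

S_c ≈ 99.1 mm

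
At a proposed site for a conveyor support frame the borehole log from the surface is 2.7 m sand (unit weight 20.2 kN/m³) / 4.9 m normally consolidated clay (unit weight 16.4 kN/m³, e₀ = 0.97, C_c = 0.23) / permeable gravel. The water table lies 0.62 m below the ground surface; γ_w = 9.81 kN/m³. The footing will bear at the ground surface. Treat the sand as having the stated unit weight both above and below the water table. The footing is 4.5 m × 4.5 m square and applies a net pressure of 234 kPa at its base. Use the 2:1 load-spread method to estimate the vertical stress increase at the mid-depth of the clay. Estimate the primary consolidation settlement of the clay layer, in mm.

S_c ≈ 174 mm

Mid-depth of clay below the ground surface: z = 2.7 + 4.9/2 = 5.15 m.
Total vertical stress at mid-clay: σ_v = 20.2×2.7 + 16.4×2.45 = 94.72 kPa.
Pore pressure: u = 9.81×(5.15 − 0.62) = 44.439 kPa.
Initial effective stress: σ'_0 = σ_v − u = 94.72 − 44.439 = 50.281 kPa.
Stress increase at mid-clay by the 2:1 spreading method:
Δσ = qBL/((B+z)(L+z)) = 234×4.5×4.5/((4.5+5.15)(4.5+5.15)) = 50.885 kPa
Final effective stress: σ'_f = σ'_0 + Δσ = 50.281 + 50.885 = 101.17 kPa.
Normally consolidated clay, so the full stress increment lies on the virgin compression line:
S_c = C_c·H/(1+e₀)·log₁₀(σ'_f/σ'_0) = 0.23×4.9/(1+0.97)×log₁₀(101.17/50.281)
    = 0.57208 × 0.30365 = 0.1737 m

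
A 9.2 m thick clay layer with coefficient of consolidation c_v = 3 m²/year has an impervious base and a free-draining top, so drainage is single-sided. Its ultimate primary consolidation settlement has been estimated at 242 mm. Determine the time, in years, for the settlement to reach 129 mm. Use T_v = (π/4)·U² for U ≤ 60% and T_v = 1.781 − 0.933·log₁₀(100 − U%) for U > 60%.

t ≈ 6.3 years

Drainage path length: H_d = H = 9.2 m (single drainage).
U = S(t)/S_ult = 129/242 = 0.5331.
U ≤ 60%: T_v = (π/4)·U² = (π/4)×0.53306² = 0.22317.
t = T_v·H_d²/c_v = 0.22317×9.2²/3 = 6.296 years.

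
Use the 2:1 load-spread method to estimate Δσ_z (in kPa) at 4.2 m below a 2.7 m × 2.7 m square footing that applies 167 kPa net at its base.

Δσ_z ≈ 25.6 kPa

By the 2:1 method the load spreads at 1 horizontal : 2 vertical, so at depth z the loaded area has grown by z in each plan dimension:
Δσ = qBL/((B+z)(L+z)) = 167×2.7×2.7/((2.7+4.2)(2.7+4.2)) = 25.571 kPa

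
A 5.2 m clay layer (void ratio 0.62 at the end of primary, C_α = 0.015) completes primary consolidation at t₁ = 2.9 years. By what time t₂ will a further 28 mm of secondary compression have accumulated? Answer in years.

S_s = C_α·H/(1+e_p)·log₁₀(t₂/t₁) ⇒ log₁₀(t₂/t₁) = S_s·(1+e_p)/(C_α·H).
log₁₀(t₂/t₁) = 0.028 × (1+0.62) / (0.015×5.2) = 0.5815
t₂ = t₁ × 10^0.5815 = 2.9 × 3.815 = 11.06 years

t₂ ≈ 11.1 years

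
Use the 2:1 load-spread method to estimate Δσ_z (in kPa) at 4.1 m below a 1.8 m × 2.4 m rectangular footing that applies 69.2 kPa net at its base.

By the 2:1 method the load spreads at 1 horizontal : 2 vertical, so at depth z the loaded area has grown by z in each plan dimension:
Δσ = qBL/((B+z)(L+z)) = 69.2×1.8×2.4/((1.8+4.1)(2.4+4.1)) = 7.7951 kPa

Δσ_z ≈ 7.8 kPa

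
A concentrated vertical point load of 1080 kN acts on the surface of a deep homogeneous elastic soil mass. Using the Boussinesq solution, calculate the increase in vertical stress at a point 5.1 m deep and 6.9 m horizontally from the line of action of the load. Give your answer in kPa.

Boussinesq vertical stress below a point load on an elastic half-space:
Δσ_z = 3P/(2πz²) · [1 + (r/z)²]^(−5/2)
r/z = 6.9/5.1 = 1.3529; [1+(r/z)²]^(−5/2) = 0.074193.
Δσ_z = 3×1080/(2π×5.1²) × 0.074193 = 19.826 × 0.074193 = 1.471 kPa

Δσ_z ≈ 1.47 kPa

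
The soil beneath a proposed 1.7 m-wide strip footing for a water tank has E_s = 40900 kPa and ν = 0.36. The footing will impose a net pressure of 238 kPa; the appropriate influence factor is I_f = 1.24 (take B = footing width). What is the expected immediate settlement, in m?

Immediate (elastic) settlement: S_e = q·B·(1−ν²)/E_s · I_f.
S_e = 238 × 1.7 × (1 − 0.36²) / 40900 × 1.24
    = 238 × 1.7 × 0.8704 / 40900 × 1.24
    = 0.01068 m

S_e ≈ 0.0107 m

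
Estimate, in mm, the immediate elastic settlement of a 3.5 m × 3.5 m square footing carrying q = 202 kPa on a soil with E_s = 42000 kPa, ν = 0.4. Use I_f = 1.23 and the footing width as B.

S_e ≈ 17.4 mm

Immediate (elastic) settlement: S_e = q·B·(1−ν²)/E_s · I_f.
S_e = 202 × 3.5 × (1 − 0.4²) / 42000 × 1.23
    = 202 × 3.5 × 0.84 / 42000 × 1.23
    = 0.01739 m = 17.39 mm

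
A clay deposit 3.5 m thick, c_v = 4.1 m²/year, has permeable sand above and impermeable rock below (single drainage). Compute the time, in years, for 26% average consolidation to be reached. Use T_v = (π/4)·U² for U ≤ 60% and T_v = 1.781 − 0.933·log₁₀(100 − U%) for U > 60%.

t ≈ 0.159 years

Drainage path length: H_d = H = 3.5 m (single drainage).
U ≤ 60%: T_v = (π/4)·U² = (π/4)×0.26² = 0.053093.
t = T_v·H_d²/c_v = 0.053093×3.5²/4.1 = 0.1586 years.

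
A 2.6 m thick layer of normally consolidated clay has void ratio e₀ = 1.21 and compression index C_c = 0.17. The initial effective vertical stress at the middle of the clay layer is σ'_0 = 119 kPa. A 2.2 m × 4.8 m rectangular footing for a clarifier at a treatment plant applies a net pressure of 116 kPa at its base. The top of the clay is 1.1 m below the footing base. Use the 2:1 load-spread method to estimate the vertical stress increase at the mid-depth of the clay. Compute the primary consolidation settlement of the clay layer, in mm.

S_c ≈ 23.5 mm

Mid-depth of clay below the footing base: z = 1.1 + 2.6/2 = 2.4 m.
Stress increase at mid-clay by the 2:1 spreading method:
Δσ = qBL/((B+z)(L+z)) = 116×2.2×4.8/((2.2+2.4)(4.8+2.4)) = 36.986 kPa
Final effective stress: σ'_f = σ'_0 + Δσ = 119 + 36.986 = 155.99 kPa.
Normally consolidated clay, so the full stress increment lies on the virgin compression line:
S_c = C_c·H/(1+e₀)·log₁₀(σ'_f/σ'_0) = 0.17×2.6/(1+1.21)×log₁₀(155.99/119)
    = 0.2 × 0.11755 = 0.02351 m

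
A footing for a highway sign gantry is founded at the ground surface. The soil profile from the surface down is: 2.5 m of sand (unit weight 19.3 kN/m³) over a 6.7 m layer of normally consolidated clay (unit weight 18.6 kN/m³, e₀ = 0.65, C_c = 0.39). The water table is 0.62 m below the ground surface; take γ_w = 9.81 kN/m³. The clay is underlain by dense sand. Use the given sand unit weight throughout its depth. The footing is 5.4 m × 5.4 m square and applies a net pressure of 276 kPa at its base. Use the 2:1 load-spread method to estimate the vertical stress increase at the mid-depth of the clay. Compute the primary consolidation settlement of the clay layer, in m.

S_c ≈ 0.501 m

Mid-depth of clay below the ground surface: z = 2.5 + 6.7/2 = 5.85 m.
Total vertical stress at mid-clay: σ_v = 19.3×2.5 + 18.6×3.35 = 110.56 kPa.
Pore pressure: u = 9.81×(5.85 − 0.62) = 51.306 kPa.
Initial effective stress: σ'_0 = σ_v − u = 110.56 − 51.306 = 59.254 kPa.
Stress increase at mid-clay by the 2:1 spreading method:
Δσ = qBL/((B+z)(L+z)) = 276×5.4×5.4/((5.4+5.85)(5.4+5.85)) = 63.59 kPa
Final effective stress: σ'_f = σ'_0 + Δσ = 59.254 + 63.59 = 122.84 kPa.
Normally consolidated clay, so the full stress increment lies on the virgin compression line:
S_c = C_c·H/(1+e₀)·log₁₀(σ'_f/σ'_0) = 0.39×6.7/(1+0.65)×log₁₀(122.84/59.254)
    = 1.5836 × 0.31662 = 0.5014 m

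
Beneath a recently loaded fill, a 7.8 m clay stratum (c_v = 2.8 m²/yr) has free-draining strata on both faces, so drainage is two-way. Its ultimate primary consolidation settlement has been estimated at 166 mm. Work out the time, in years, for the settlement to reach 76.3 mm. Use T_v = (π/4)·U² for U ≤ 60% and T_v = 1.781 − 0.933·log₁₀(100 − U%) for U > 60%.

Drainage path length: H_d = H/2 = 3.9 m (double drainage).
U = S(t)/S_ult = 76.3/166 = 0.4596.
U ≤ 60%: T_v = (π/4)·U² = (π/4)×0.45964² = 0.16593.
t = T_v·H_d²/c_v = 0.16593×3.9²/2.8 = 0.9014 years.

t ≈ 0.901 years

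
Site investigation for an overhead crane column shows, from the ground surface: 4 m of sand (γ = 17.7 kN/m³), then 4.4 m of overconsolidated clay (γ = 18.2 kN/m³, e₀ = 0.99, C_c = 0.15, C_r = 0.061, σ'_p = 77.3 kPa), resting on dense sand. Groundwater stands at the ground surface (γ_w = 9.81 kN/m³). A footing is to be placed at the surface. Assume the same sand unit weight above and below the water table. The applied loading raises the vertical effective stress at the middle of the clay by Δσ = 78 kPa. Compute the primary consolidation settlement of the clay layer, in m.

Mid-depth of clay below the ground surface: z = 4 + 4.4/2 = 6.2 m.
Total vertical stress at mid-clay: σ_v = 17.7×4 + 18.2×2.2 = 110.84 kPa.
Pore pressure: u = 9.81×(6.2 − 0) = 60.822 kPa.
Initial effective stress: σ'_0 = σ_v − u = 110.84 − 60.822 = 50.018 kPa.
Final effective stress: σ'_f = 50.018 + 78 = 128.02 kPa.
σ'_f = 128.02 > σ'_p = 77.3 kPa, so the stress path crosses the preconsolidation pressure — recompression up to σ'_p, then virgin compression beyond:
S_c = H/(1+e₀)·[C_r·log₁₀(σ'_p/σ'_0) + C_c·log₁₀(σ'_f/σ'_p)]
    = 4.4/1.99 × [0.061×log₁₀(77.3/50.018) + 0.15×log₁₀(128.02/77.3)]
    = 2.2111 × [0.011532 + 0.032865] = 0.09817 m

S_c ≈ 0.0982 m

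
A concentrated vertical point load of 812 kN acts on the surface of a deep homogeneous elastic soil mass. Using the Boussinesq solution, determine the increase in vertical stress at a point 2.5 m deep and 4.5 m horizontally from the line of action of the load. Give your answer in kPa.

Δσ_z ≈ 1.68 kPa

Boussinesq vertical stress below a point load on an elastic half-space:
Δσ_z = 3P/(2πz²) · [1 + (r/z)²]^(−5/2)
r/z = 4.5/2.5 = 1.8; [1+(r/z)²]^(−5/2) = 0.027014.
Δσ_z = 3×812/(2π×2.5²) × 0.027014 = 62.032 × 0.027014 = 1.676 kPa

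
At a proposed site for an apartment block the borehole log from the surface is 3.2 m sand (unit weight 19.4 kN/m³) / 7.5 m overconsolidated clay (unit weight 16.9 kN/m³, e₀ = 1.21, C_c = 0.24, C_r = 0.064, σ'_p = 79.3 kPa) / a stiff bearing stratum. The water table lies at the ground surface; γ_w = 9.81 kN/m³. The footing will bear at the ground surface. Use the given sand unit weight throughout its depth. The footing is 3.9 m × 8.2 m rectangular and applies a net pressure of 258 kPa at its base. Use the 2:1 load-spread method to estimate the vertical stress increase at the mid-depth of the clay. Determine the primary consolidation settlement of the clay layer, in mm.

S_c ≈ 138 mm

Mid-depth of clay below the ground surface: z = 3.2 + 7.5/2 = 6.95 m.
Total vertical stress at mid-clay: σ_v = 19.4×3.2 + 16.9×3.75 = 125.45 kPa.
Pore pressure: u = 9.81×(6.95 − 0) = 68.18 kPa.
Initial effective stress: σ'_0 = σ_v − u = 125.45 − 68.18 = 57.27 kPa.
Stress increase at mid-clay by the 2:1 spreading method:
Δσ = qBL/((B+z)(L+z)) = 258×3.9×8.2/((3.9+6.95)(8.2+6.95)) = 50.194 kPa
Final effective stress: σ'_f = 57.27 + 50.194 = 107.46 kPa.
σ'_f = 107.46 > σ'_p = 79.3 kPa, so the stress path crosses the preconsolidation pressure — recompression up to σ'_p, then virgin compression beyond:
S_c = H/(1+e₀)·[C_r·log₁₀(σ'_p/σ'_0) + C_c·log₁₀(σ'_f/σ'_p)]
    = 7.5/2.21 × [0.064×log₁₀(79.3/57.27) + 0.24×log₁₀(107.46/79.3)]
    = 3.3937 × [0.0090461 + 0.031674] = 0.1382 m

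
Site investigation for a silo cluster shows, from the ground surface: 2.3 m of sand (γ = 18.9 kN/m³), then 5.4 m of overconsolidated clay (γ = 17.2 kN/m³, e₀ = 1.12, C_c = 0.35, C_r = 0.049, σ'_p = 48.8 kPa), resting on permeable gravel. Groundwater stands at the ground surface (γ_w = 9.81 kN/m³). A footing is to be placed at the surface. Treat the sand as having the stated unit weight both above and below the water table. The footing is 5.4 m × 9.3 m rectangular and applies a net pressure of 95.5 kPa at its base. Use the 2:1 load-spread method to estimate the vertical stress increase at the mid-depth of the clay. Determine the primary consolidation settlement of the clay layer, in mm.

Mid-depth of clay below the ground surface: z = 2.3 + 5.4/2 = 5 m.
Total vertical stress at mid-clay: σ_v = 18.9×2.3 + 17.2×2.7 = 89.91 kPa.
Pore pressure: u = 9.81×(5 − 0) = 49.05 kPa.
Initial effective stress: σ'_0 = σ_v − u = 89.91 − 49.05 = 40.86 kPa.
Stress increase at mid-clay by the 2:1 spreading method:
Δσ = qBL/((B+z)(L+z)) = 95.5×5.4×9.3/((5.4+5)(9.3+5)) = 32.249 kPa
Final effective stress: σ'_f = 40.86 + 32.249 = 73.109 kPa.
σ'_f = 73.109 > σ'_p = 48.8 kPa, so the stress path crosses the preconsolidation pressure — recompression up to σ'_p, then virgin compression beyond:
S_c = H/(1+e₀)·[C_r·log₁₀(σ'_p/σ'_0) + C_c·log₁₀(σ'_f/σ'_p)]
    = 5.4/2.12 × [0.049×log₁₀(48.8/40.86) + 0.35×log₁₀(73.109/48.8)]
    = 2.5472 × [0.003779 + 0.061443] = 0.1661 m

S_c ≈ 166 mm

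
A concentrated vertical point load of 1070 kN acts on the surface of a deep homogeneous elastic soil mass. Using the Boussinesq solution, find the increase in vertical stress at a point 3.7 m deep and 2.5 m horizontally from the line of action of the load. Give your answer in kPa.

Boussinesq vertical stress below a point load on an elastic half-space:
Δσ_z = 3P/(2πz²) · [1 + (r/z)²]^(−5/2)
r/z = 2.5/3.7 = 0.67568; [1+(r/z)²]^(−5/2) = 0.39057.
Δσ_z = 3×1070/(2π×3.7²) × 0.39057 = 37.318 × 0.39057 = 14.58 kPa

Δσ_z ≈ 14.6 kPa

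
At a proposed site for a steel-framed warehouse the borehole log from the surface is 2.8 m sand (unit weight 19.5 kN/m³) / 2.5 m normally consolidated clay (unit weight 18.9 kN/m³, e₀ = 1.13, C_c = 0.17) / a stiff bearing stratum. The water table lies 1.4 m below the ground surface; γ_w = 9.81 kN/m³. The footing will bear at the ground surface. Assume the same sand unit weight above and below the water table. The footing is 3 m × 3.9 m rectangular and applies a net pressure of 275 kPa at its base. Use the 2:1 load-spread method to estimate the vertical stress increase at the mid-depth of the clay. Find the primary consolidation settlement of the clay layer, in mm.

S_c ≈ 64.3 mm

Mid-depth of clay below the ground surface: z = 2.8 + 2.5/2 = 4.05 m.
Total vertical stress at mid-clay: σ_v = 19.5×2.8 + 18.9×1.25 = 78.225 kPa.
Pore pressure: u = 9.81×(4.05 − 1.4) = 25.997 kPa.
Initial effective stress: σ'_0 = σ_v − u = 78.225 − 25.997 = 52.228 kPa.
Stress increase at mid-clay by the 2:1 spreading method:
Δσ = qBL/((B+z)(L+z)) = 275×3×3.9/((3+4.05)(3.9+4.05)) = 57.407 kPa
Final effective stress: σ'_f = σ'_0 + Δσ = 52.228 + 57.407 = 109.63 kPa.
Normally consolidated clay, so the full stress increment lies on the virgin compression line:
S_c = C_c·H/(1+e₀)·log₁₀(σ'_f/σ'_0) = 0.17×2.5/(1+1.13)×log₁₀(109.63/52.228)
    = 0.19953 × 0.32203 = 0.06425 m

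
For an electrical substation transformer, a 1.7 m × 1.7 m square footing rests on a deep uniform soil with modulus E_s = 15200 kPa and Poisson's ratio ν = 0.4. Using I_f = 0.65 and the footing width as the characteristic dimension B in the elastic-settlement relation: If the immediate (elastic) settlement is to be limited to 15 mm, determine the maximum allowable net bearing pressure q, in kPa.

S_e = q·B·(1−ν²)/E_s · I_f  ⇒  q = S_e·E_s / (B·(1−ν²)·I_f).
q = 0.015 × 15200 / (1.7 × 0.84 × 0.65) = 245.6 kPa

q ≈ 246 kPa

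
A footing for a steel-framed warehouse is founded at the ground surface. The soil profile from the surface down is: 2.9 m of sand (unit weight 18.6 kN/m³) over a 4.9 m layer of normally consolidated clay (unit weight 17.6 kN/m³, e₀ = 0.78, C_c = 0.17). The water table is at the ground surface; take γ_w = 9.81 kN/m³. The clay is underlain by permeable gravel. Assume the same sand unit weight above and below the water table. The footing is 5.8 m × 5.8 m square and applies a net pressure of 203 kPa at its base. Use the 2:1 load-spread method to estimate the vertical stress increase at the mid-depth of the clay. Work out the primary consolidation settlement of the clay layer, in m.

S_c ≈ 0.163 m

Mid-depth of clay below the ground surface: z = 2.9 + 4.9/2 = 5.35 m.
Total vertical stress at mid-clay: σ_v = 18.6×2.9 + 17.6×2.45 = 97.06 kPa.
Pore pressure: u = 9.81×(5.35 − 0) = 52.483 kPa.
Initial effective stress: σ'_0 = σ_v − u = 97.06 − 52.483 = 44.577 kPa.
Stress increase at mid-clay by the 2:1 spreading method:
Δσ = qBL/((B+z)(L+z)) = 203×5.8×5.8/((5.8+5.35)(5.8+5.35)) = 54.929 kPa
Final effective stress: σ'_f = σ'_0 + Δσ = 44.577 + 54.929 = 99.506 kPa.
Normally consolidated clay, so the full stress increment lies on the virgin compression line:
S_c = C_c·H/(1+e₀)·log₁₀(σ'_f/σ'_0) = 0.17×4.9/(1+0.78)×log₁₀(99.506/44.577)
    = 0.46798 × 0.34874 = 0.1632 m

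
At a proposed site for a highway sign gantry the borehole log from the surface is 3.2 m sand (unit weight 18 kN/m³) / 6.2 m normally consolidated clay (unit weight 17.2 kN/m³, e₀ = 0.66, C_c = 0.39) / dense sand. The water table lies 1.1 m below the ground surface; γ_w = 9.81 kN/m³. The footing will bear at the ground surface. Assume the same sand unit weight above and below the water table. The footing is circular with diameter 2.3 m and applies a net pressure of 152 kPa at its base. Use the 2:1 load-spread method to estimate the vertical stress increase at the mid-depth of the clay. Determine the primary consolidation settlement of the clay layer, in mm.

Mid-depth of clay below the ground surface: z = 3.2 + 6.2/2 = 6.3 m.
Total vertical stress at mid-clay: σ_v = 18×3.2 + 17.2×3.1 = 110.92 kPa.
Pore pressure: u = 9.81×(6.3 − 1.1) = 51.012 kPa.
Initial effective stress: σ'_0 = σ_v − u = 110.92 − 51.012 = 59.908 kPa.
Stress increase at mid-clay by the 2:1 spreading method:
Δσ ≈ qD²/(D+z)² = 152×2.3²/(2.3+6.3)² = 10.872 kPa
Final effective stress: σ'_f = σ'_0 + Δσ = 59.908 + 10.872 = 70.78 kPa.
Normally consolidated clay, so the full stress increment lies on the virgin compression line:
S_c = C_c·H/(1+e₀)·log₁₀(σ'_f/σ'_0) = 0.39×6.2/(1+0.66)×log₁₀(70.78/59.908)
    = 1.4566 × 0.072426 = 0.1055 m

S_c ≈ 105 mm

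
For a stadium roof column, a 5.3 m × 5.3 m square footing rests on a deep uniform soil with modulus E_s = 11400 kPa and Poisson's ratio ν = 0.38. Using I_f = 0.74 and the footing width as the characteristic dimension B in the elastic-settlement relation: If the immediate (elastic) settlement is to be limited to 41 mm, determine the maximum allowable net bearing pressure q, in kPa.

q ≈ 139 kPa

S_e = q·B·(1−ν²)/E_s · I_f  ⇒  q = S_e·E_s / (B·(1−ν²)·I_f).
q = 0.041 × 11400 / (5.3 × 0.8556 × 0.74) = 139.3 kPa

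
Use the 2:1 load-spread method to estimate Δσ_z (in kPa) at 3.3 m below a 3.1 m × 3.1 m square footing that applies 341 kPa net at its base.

Δσ_z ≈ 80 kPa

By the 2:1 method the load spreads at 1 horizontal : 2 vertical, so at depth z the loaded area has grown by z in each plan dimension:
Δσ = qBL/((B+z)(L+z)) = 341×3.1×3.1/((3.1+3.3)(3.1+3.3)) = 80.005 kPa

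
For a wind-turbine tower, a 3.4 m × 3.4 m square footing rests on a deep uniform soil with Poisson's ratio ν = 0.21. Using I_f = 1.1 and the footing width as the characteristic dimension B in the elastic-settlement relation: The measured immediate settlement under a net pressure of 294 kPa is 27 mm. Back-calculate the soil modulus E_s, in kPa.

S_e = q·B·(1−ν²)/E_s · I_f  ⇒  E_s = q·B·(1−ν²)·I_f / S_e.
E_s = 294 × 3.4 × 0.9559 × 1.1 / 0.027 = 38930 kPa

E_s ≈ 38900 kPa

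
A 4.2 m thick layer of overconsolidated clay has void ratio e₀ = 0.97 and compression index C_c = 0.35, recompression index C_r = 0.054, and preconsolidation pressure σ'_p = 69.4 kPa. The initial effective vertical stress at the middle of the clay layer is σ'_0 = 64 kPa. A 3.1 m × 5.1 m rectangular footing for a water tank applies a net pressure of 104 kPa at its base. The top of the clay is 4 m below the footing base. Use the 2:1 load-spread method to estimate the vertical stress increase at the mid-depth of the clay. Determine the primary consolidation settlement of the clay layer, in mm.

S_c ≈ 49.9 mm

Mid-depth of clay below the footing base: z = 4 + 4.2/2 = 6.1 m.
Stress increase at mid-clay by the 2:1 spreading method:
Δσ = qBL/((B+z)(L+z)) = 104×3.1×5.1/((3.1+6.1)(5.1+6.1)) = 15.957 kPa
Final effective stress: σ'_f = 64 + 15.957 = 79.957 kPa.
σ'_f = 79.957 > σ'_p = 69.4 kPa, so the stress path crosses the preconsolidation pressure — recompression up to σ'_p, then virgin compression beyond:
S_c = H/(1+e₀)·[C_r·log₁₀(σ'_p/σ'_0) + C_c·log₁₀(σ'_f/σ'_p)]
    = 4.2/1.97 × [0.054×log₁₀(69.4/64) + 0.35×log₁₀(79.957/69.4)]
    = 2.132 × [0.0018997 + 0.021524] = 0.04994 m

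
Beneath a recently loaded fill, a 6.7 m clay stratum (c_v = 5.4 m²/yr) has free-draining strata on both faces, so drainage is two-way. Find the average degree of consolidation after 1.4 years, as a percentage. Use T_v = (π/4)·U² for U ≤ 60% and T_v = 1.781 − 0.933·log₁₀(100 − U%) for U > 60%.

U ≈ 84.6 %

Drainage path length: H_d = H/2 = 3.35 m (double drainage).
T_v = c_v·t/H_d² = 5.4×1.4/3.35² = 0.67365.
T_v = 0.67365 corresponds to the U > 60% branch:
U = 1 − 10^((1.781 − T_v)/0.933)/100 = 0.8462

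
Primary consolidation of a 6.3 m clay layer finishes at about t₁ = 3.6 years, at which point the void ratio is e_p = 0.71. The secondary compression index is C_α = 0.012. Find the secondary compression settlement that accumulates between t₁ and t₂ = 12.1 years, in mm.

S_s ≈ 23.3 mm

Secondary compression: S_s = C_α·H/(1+e_p)·log₁₀(t₂/t₁)
S_s = 0.012×6.3/(1+0.71)×log₁₀(12.1/3.6)
    = 0.04421 × 0.5265 = 0.02328 m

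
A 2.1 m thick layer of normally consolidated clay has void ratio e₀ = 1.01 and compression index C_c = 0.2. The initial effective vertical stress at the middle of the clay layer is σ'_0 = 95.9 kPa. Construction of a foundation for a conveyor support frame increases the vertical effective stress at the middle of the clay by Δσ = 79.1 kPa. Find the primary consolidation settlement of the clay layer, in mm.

S_c ≈ 54.6 mm

Final effective stress: σ'_f = σ'_0 + Δσ = 95.9 + 79.1 = 175 kPa.
Normally consolidated clay, so the full stress increment lies on the virgin compression line:
S_c = C_c·H/(1+e₀)·log₁₀(σ'_f/σ'_0) = 0.2×2.1/(1+1.01)×log₁₀(175/95.9)
    = 0.20896 × 0.26122 = 0.05458 m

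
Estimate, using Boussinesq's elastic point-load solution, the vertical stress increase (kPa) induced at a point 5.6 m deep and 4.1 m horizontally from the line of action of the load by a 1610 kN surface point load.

Δσ_z ≈ 8.38 kPa

Boussinesq vertical stress below a point load on an elastic half-space:
Δσ_z = 3P/(2πz²) · [1 + (r/z)²]^(−5/2)
r/z = 4.1/5.6 = 0.73214; [1+(r/z)²]^(−5/2) = 0.34198.
Δσ_z = 3×1610/(2π×5.6²) × 0.34198 = 24.513 × 0.34198 = 8.383 kPa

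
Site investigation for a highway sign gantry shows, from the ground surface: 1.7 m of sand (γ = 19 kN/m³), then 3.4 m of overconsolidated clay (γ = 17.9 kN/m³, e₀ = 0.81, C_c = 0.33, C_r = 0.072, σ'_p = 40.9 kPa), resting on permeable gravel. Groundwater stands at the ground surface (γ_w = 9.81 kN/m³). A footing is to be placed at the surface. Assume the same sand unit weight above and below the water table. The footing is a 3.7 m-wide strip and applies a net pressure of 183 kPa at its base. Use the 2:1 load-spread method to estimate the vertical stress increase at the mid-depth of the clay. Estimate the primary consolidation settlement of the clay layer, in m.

S_c ≈ 0.32 m

Mid-depth of clay below the ground surface: z = 1.7 + 3.4/2 = 3.4 m.
Total vertical stress at mid-clay: σ_v = 19×1.7 + 17.9×1.7 = 62.73 kPa.
Pore pressure: u = 9.81×(3.4 − 0) = 33.354 kPa.
Initial effective stress: σ'_0 = σ_v − u = 62.73 − 33.354 = 29.376 kPa.
Stress increase at mid-clay by the 2:1 spreading method:
Δσ = qB/(B+z) = 183×3.7/(3.7+3.4) = 95.366 kPa
Final effective stress: σ'_f = 29.376 + 95.366 = 124.74 kPa.
σ'_f = 124.74 > σ'_p = 40.9 kPa, so the stress path crosses the preconsolidation pressure — recompression up to σ'_p, then virgin compression beyond:
S_c = H/(1+e₀)·[C_r·log₁₀(σ'_p/σ'_0) + C_c·log₁₀(σ'_f/σ'_p)]
    = 3.4/1.81 × [0.072×log₁₀(40.9/29.376) + 0.33×log₁₀(124.74/40.9)]
    = 1.8785 × [0.010349 + 0.15981] = 0.3196 m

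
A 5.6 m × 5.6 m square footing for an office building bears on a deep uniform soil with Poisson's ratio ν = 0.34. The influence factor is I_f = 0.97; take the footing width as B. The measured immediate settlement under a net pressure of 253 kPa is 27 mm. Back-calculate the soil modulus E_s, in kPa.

S_e = q·B·(1−ν²)/E_s · I_f  ⇒  E_s = q·B·(1−ν²)·I_f / S_e.
E_s = 253 × 5.6 × 0.8844 × 0.97 / 0.027 = 45020 kPa

E_s ≈ 45000 kPa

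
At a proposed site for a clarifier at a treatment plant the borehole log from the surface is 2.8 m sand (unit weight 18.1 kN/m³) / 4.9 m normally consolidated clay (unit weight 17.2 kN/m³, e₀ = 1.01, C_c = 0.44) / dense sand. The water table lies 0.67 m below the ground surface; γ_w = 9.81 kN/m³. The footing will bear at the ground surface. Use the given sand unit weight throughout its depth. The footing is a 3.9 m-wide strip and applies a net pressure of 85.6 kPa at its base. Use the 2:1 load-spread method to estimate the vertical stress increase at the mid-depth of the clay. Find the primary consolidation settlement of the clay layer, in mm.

Mid-depth of clay below the ground surface: z = 2.8 + 4.9/2 = 5.25 m.
Total vertical stress at mid-clay: σ_v = 18.1×2.8 + 17.2×2.45 = 92.82 kPa.
Pore pressure: u = 9.81×(5.25 − 0.67) = 44.93 kPa.
Initial effective stress: σ'_0 = σ_v − u = 92.82 − 44.93 = 47.89 kPa.
Stress increase at mid-clay by the 2:1 spreading method:
Δσ = qB/(B+z) = 85.6×3.9/(3.9+5.25) = 36.485 kPa
Final effective stress: σ'_f = σ'_0 + Δσ = 47.89 + 36.485 = 84.375 kPa.
Normally consolidated clay, so the full stress increment lies on the virgin compression line:
S_c = C_c·H/(1+e₀)·log₁₀(σ'_f/σ'_0) = 0.44×4.9/(1+1.01)×log₁₀(84.375/47.89)
    = 1.0726 × 0.24597 = 0.2638 m

S_c ≈ 264 mm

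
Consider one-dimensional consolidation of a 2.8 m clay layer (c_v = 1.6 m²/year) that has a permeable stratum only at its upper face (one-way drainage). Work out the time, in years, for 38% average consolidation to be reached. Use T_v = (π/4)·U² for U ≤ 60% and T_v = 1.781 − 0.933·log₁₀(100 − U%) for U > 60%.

Drainage path length: H_d = H = 2.8 m (single drainage).
U ≤ 60%: T_v = (π/4)·U² = (π/4)×0.38² = 0.11341.
t = T_v·H_d²/c_v = 0.11341×2.8²/1.6 = 0.5557 years.

t ≈ 0.556 years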